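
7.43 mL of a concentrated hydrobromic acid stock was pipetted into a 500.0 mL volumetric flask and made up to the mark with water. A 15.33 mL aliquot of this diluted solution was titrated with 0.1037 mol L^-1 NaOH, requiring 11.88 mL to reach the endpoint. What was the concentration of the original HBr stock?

n(NaOH) = 0.1037 x 0.01188 = 0.001232 mol.
n(HBr) in the aliquot = 0.001232 mol.
[diluted HBr] = 0.001232 / 0.01533 = 0.08036 M.
Dilution factor = 500.0/7.430 = 67.29, so [stock] = 0.08036 x 67.29 = 5.41 M.

5.41 M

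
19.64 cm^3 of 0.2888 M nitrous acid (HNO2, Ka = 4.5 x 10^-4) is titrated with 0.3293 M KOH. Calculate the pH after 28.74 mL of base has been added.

n(acid) = 0.2888 x 0.01964 = 0.005672 mol; n(KOH) added = 0.3293 x 0.02874 = 0.009464 mol.
Base is in excess by 0.009464 - 0.005672 = 0.003792 mol in a total volume of 0.04838 L.
[OH^-] = 0.003792/0.04838 = 0.07838 M, so pOH = 1.11 and pH = 14.00 - 1.11 = 12.89.

12.89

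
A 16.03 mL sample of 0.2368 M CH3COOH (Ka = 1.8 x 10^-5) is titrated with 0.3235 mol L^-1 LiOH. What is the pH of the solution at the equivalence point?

8.94

n(CH3COOH) = 0.2368 x 0.01603 = 0.003796 mol; V(LiOH) at equivalence = 0.003796/0.3235 = 0.01173 L.
At equivalence all the acid is converted to CH3COO-; total volume = 0.01603 + 0.01173 = 0.02776 L, so [CH3COO-] = 0.003796/0.02776 = 0.1367 M.
Kb = Kw/Ka = 1.0e-14 / 1.8 x 10^-5 = 5.56e-10.
[OH^-] = sqrt(Kb x [CH3COO-]) = sqrt(5.56e-10 x 0.1367) = 8.72e-6 M.
pOH = 5.06, so pH = 14.00 - 5.06 = 8.94.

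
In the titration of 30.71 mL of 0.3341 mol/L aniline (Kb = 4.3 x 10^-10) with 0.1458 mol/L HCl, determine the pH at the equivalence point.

2.81

n(C6H5NH2) = 0.3341 x 0.03071 = 0.01026 mol; V(HCl) at equivalence = 0.01026/0.1458 = 0.07037 L.
At equivalence the base is fully converted to C6H5NH3+; total volume = 0.1011 L, so [C6H5NH3+] = 0.01026/0.1011 = 0.1015 M.
Ka(C6H5NH3+) = Kw/Kb = 1.0e-14 / 4.3 x 10^-10 = 2.33e-5.
[H^+] = sqrt(Ka x [C6H5NH3+]) = sqrt(2.33e-5 x 0.1015) = 0.00154 M.
pH = -log(0.00154) = 2.81.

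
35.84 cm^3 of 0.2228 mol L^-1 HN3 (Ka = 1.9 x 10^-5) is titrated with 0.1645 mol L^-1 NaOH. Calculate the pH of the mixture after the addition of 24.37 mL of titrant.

Initial n(HN3) = 0.2228 x 0.03584 = 0.007985 mol.
n(NaOH) added = 0.1645 x 0.02437 = 0.004009 mol, converting that many moles of HN3 to N3-.
Remaining n(HN3) = 0.003976 mol; n(N3-) = 0.004009 mol.
By Henderson-Hasselbalch, pH = pKa + log([A^-]/[HA]) = 4.72 + log(0.004009/0.003976) = 4.72 + (+0.00) = 4.72.

4.72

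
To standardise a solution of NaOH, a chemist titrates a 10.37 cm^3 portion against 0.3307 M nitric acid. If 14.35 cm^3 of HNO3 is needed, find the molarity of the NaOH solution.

0.458 M

n(HNO3) delivered = 0.3307 x 0.01435 = 0.004746 mol.
For a 1:1 reaction, n(NaOH) = 0.004746 mol.
[NaOH] = 0.004746 mol / 0.01037 L = 0.458 M.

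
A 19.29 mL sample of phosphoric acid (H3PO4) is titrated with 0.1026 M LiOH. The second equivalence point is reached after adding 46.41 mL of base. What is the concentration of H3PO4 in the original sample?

0.123 M

n(LiOH) = 0.1026 x 0.04641 = 0.004762 mol.
At the second equivalence point, 2 mol OH^- react per mol H3PO4, so n(H3PO4) = 0.004762 / 2 = 0.002381 mol.
[H3PO4] = 0.002381 / 0.01929 L = 0.123 M.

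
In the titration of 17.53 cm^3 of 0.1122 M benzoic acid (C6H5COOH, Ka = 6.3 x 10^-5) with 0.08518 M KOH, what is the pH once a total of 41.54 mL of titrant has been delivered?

12.42

n(acid) = 0.1122 x 0.01753 = 0.001967 mol; n(KOH) added = 0.08518 x 0.04154 = 0.003538 mol.
Base is in excess by 0.003538 - 0.001967 = 0.001572 mol in a total volume of 0.05907 L.
[OH^-] = 0.001572/0.05907 = 0.02660 M, so pOH = 1.58 and pH = 14.00 - 1.58 = 12.42.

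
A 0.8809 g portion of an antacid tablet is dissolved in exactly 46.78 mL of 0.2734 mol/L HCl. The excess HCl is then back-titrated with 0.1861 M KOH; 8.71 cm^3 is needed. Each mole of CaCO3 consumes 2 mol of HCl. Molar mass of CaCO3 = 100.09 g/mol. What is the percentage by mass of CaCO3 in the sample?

63.5%

Total n(HCl) added = 0.2734 x 0.04678 = 0.01279 mol.
n(KOH) used = 0.1861 x 0.008710 = 0.001621 mol, which equals the excess n(HCl).
So n(HCl) consumed by the sample = 0.01279 - 0.001621 = 0.01117 mol.
n(CaCO3) = 0.01117 / 2 = 0.005584 mol.
mass CaCO3 = 0.005584 x 100.09 = 0.5589 g, so %CaCO3 = 0.5589/0.8809 x 100 = 63.5%.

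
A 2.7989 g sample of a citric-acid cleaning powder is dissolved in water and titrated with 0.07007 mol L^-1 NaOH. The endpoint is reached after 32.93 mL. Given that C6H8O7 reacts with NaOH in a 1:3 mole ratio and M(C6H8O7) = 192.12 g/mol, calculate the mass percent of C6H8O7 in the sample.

5.28%

n(NaOH) = 0.07007 x 0.03293 = 0.002307 mol.
n(C6H8O7) = 0.002307 / 3 = 0.0007691 mol.
mass of C6H8O7 = 0.0007691 x 192.12 = 0.1478 g.
% purity = 0.1478 / 2.7989 x 100 = 5.28%.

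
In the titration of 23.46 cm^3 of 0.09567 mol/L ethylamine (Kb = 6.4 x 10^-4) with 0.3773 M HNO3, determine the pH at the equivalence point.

5.96

n(C2H5NH2) = 0.09567 x 0.02346 = 0.002244 mol; V(HNO3) at equivalence = 0.002244/0.3773 = 0.005949 L.
At equivalence the base is fully converted to C2H5NH3+; total volume = 0.02941 L, so [C2H5NH3+] = 0.002244/0.02941 = 0.07632 M.
Ka(C2H5NH3+) = Kw/Kb = 1.0e-14 / 6.4 x 10^-4 = 1.56e-11.
[H^+] = sqrt(Ka x [C2H5NH3+]) = sqrt(1.56e-11 x 0.07632) = 1.09e-6 M.
pH = -log(1.09e-6) = 5.96.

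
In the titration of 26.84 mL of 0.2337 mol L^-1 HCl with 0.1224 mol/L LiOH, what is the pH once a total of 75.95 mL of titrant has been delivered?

12.47

n(acid) = 0.2337 x 0.02684 = 0.006273 mol; n(LiOH) added = 0.1224 x 0.07595 = 0.009296 mol.
Base is in excess by 0.009296 - 0.006273 = 0.003024 mol in a total volume of 0.1028 L.
[OH^-] = 0.003024/0.1028 = 0.02942 M, so pOH = 1.53 and pH = 14.00 - 1.53 = 12.47.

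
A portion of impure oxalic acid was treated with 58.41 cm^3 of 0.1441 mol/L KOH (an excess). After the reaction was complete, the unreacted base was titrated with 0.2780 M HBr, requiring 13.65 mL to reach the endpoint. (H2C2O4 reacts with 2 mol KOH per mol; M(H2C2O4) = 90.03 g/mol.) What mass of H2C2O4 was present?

0.208 g

Total n(KOH) added = 0.1441 x 0.05841 = 0.008417 mol.
n(HBr) used = 0.2780 x 0.01365 = 0.003795 mol, which equals the excess n(KOH).
So n(KOH) consumed by the sample = 0.008417 - 0.003795 = 0.004622 mol.
n(H2C2O4) = 0.004622 / 2 = 0.002311 mol.
mass = 0.002311 mol x 90.03 g/mol = 0.208 g.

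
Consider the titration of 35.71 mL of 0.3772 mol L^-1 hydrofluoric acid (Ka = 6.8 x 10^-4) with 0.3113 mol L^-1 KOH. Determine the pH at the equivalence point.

n(HF) = 0.3772 x 0.03571 = 0.01347 mol; V(KOH) at equivalence = 0.01347/0.3113 = 0.04327 L.
At equivalence all the acid is converted to F-; total volume = 0.03571 + 0.04327 = 0.07898 L, so [F-] = 0.01347/0.07898 = 0.1705 M.
Kb = Kw/Ka = 1.0e-14 / 6.8 x 10^-4 = 1.47e-11.
[OH^-] = sqrt(Kb x [F-]) = sqrt(1.47e-11 x 0.1705) = 1.58e-6 M.
pOH = 5.80, so pH = 14.00 - 5.80 = 8.20.

8.20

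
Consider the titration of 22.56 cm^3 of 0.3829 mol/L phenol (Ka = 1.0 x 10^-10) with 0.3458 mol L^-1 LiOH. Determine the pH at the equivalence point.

n(C6H5OH) = 0.3829 x 0.02256 = 0.008638 mol; V(LiOH) at equivalence = 0.008638/0.3458 = 0.02498 L.
At equivalence all the acid is converted to C6H5O-; total volume = 0.02256 + 0.02498 = 0.04754 L, so [C6H5O-] = 0.008638/0.04754 = 0.1817 M.
Kb = Kw/Ka = 1.0e-14 / 1.0 x 10^-10 = 0.000100.
[OH^-] = sqrt(Kb x [C6H5O-]) = sqrt(0.000100 x 0.1817) = 0.00426 M.
pOH = 2.37, so pH = 14.00 - 2.37 = 11.63.

11.63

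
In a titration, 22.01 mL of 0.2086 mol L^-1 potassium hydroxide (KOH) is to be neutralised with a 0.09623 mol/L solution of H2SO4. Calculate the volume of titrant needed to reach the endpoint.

23.9 mL

n(KOH) = 0.2086 mol/L x 0.02201 L = 0.004591 mol.
The neutralisation is 2 KOH : 1 H2SO4, so n(H2SO4) = 0.004591 x 1/2 = 0.002296 mol.
V(H2SO4) = 0.002296 / 0.09623 = 0.02386 L = 23.9 mL.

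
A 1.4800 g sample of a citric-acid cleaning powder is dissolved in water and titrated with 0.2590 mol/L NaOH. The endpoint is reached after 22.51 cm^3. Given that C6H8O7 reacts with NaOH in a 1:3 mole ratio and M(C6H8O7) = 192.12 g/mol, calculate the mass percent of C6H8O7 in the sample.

n(NaOH) = 0.2590 x 0.02251 = 0.005830 mol.
n(C6H8O7) = 0.005830 / 3 = 0.001943 mol.
mass of C6H8O7 = 0.001943 x 192.12 = 0.3734 g.
% purity = 0.3734 / 1.4800 x 100 = 25.2%.

25.2%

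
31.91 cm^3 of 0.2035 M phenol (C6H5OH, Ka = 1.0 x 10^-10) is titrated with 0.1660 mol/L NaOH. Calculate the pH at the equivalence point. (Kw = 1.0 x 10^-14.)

11.48

n(C6H5OH) = 0.2035 x 0.03191 = 0.006494 mol; V(NaOH) at equivalence = 0.006494/0.1660 = 0.03912 L.
At equivalence all the acid is converted to C6H5O-; total volume = 0.03191 + 0.03912 = 0.07103 L, so [C6H5O-] = 0.006494/0.07103 = 0.09142 M.
Kb = Kw/Ka = 1.0e-14 / 1.0 x 10^-10 = 0.000100.
[OH^-] = sqrt(Kb x [C6H5O-]) = sqrt(0.000100 x 0.09142) = 0.00302 M.
pOH = 2.52, so pH = 14.00 - 2.52 = 11.48.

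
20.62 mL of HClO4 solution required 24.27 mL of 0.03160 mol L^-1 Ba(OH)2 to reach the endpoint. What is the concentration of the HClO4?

0.0744 M

n(Ba(OH)2) delivered = 0.03160 x 0.02427 = 0.0007669 mol.
The reaction is 2 HClO4 + 1 Ba(OH)2, so n(HClO4) = 0.0007669 x 2/1 = 0.001534 mol.
[HClO4] = 0.001534 mol / 0.02062 L = 0.0744 M.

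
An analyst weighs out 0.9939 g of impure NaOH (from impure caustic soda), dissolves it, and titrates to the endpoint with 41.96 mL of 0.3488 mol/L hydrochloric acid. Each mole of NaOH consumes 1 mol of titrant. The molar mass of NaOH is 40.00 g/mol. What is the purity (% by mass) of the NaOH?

58.9%

n(HCl) = 0.3488 x 0.04196 = 0.01464 mol.
n(NaOH) = 0.01464 / 1 = 0.01464 mol.
mass of NaOH = 0.01464 x 40.00 = 0.5854 g.
% purity = 0.5854 / 0.9939 x 100 = 58.9%.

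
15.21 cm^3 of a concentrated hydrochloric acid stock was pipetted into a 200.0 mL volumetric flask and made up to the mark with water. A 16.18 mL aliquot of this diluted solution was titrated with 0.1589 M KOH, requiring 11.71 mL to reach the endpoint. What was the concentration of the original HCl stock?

n(KOH) = 0.1589 x 0.01171 = 0.001861 mol.
n(HCl) in the aliquot = 0.001861 mol.
[diluted HCl] = 0.001861 / 0.01618 = 0.1150 M.
Dilution factor = 200.0/15.21 = 13.15, so [stock] = 0.1150 x 13.15 = 1.51 M.

1.51 M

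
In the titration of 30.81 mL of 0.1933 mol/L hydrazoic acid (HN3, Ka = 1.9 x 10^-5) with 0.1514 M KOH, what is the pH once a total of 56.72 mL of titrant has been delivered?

12.48

n(acid) = 0.1933 x 0.03081 = 0.005956 mol; n(KOH) added = 0.1514 x 0.05672 = 0.008587 mol.
Base is in excess by 0.008587 - 0.005956 = 0.002632 mol in a total volume of 0.08753 L.
[OH^-] = 0.002632/0.08753 = 0.03007 M, so pOH = 1.52 and pH = 14.00 - 1.52 = 12.48.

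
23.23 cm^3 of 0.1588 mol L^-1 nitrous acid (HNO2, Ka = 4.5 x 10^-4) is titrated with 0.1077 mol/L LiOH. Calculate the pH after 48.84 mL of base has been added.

n(acid) = 0.1588 x 0.02323 = 0.003689 mol; n(LiOH) added = 0.1077 x 0.04884 = 0.005260 mol.
Base is in excess by 0.005260 - 0.003689 = 0.001571 mol in a total volume of 0.07207 L.
[OH^-] = 0.001571/0.07207 = 0.02180 M, so pOH = 1.66 and pH = 14.00 - 1.66 = 12.34.

12.34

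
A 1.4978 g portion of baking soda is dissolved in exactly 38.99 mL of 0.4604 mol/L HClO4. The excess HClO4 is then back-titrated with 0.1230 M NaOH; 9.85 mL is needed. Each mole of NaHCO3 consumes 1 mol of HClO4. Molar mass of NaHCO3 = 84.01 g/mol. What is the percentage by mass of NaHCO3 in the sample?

Total n(HClO4) added = 0.4604 x 0.03899 = 0.01795 mol.
n(NaOH) used = 0.1230 x 0.009850 = 0.001212 mol, which equals the excess n(HClO4).
So n(HClO4) consumed by the sample = 0.01795 - 0.001212 = 0.01674 mol.
n(NaHCO3) = 0.01674 / 1 = 0.01674 mol.
mass NaHCO3 = 0.01674 x 84.01 = 1.406 g, so %NaHCO3 = 1.406/1.4978 x 100 = 93.9%.

93.9%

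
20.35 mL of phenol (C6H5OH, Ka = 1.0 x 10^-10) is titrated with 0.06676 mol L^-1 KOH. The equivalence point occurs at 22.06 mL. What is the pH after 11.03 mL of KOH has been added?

10.00

11.03 mL is exactly half the equivalence volume (22.06/2), i.e. the half-equivalence point.
There, n(HA) = n(A^-), so pH = pKa = -log(1.0 x 10^-10) = 10.00.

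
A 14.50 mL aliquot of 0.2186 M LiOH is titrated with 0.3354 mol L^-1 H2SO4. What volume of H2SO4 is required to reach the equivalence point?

4.73 mL

n(LiOH) = 0.2186 mol/L x 0.01450 L = 0.003170 mol.
The neutralisation is 2 LiOH : 1 H2SO4, so n(H2SO4) = 0.003170 x 1/2 = 0.001585 mol.
V(H2SO4) = 0.001585 / 0.3354 = 0.004725 L = 4.73 mL.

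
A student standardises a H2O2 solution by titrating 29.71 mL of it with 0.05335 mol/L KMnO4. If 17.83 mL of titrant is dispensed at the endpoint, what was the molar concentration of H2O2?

n(KMnO4) = 0.05335 x 0.01783 = 0.0009512 mol.
From the balanced equation, 2 mol KMnO4 reacts with 5 mol H2O2, so n(H2O2) = 0.0009512 x 5/2 = 0.002378 mol.
[H2O2] = 0.002378 / 0.02971 L = 0.0800 M.

0.0800 M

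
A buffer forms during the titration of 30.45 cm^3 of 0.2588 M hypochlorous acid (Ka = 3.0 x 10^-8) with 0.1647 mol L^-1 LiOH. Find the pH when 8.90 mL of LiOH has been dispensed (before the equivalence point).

6.88

Initial n(HClO) = 0.2588 x 0.03045 = 0.007880 mol.
n(LiOH) added = 0.1647 x 0.008900 = 0.001466 mol, converting that many moles of HClO to ClO-.
Remaining n(HClO) = 0.006415 mol; n(ClO-) = 0.001466 mol.
By Henderson-Hasselbalch, pH = pKa + log([A^-]/[HA]) = 7.52 + log(0.001466/0.006415) = 7.52 + (-0.64) = 6.88.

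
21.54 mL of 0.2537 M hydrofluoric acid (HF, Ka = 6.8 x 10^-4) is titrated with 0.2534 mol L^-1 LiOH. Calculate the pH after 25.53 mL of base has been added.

n(acid) = 0.2537 x 0.02154 = 0.005465 mol; n(LiOH) added = 0.2534 x 0.02553 = 0.006469 mol.
Base is in excess by 0.006469 - 0.005465 = 0.001005 mol in a total volume of 0.04707 L.
[OH^-] = 0.001005/0.04707 = 0.02134 M, so pOH = 1.67 and pH = 14.00 - 1.67 = 12.33.

12.33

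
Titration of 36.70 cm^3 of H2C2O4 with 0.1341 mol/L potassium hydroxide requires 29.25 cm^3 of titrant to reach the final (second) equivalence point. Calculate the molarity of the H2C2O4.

n(KOH) = 0.1341 x 0.02925 = 0.003922 mol.
At the final (second) equivalence point, 2 mol OH^- react per mol H2C2O4, so n(H2C2O4) = 0.003922 / 2 = 0.001961 mol.
[H2C2O4] = 0.001961 / 0.03670 L = 0.0534 M.

0.0534 M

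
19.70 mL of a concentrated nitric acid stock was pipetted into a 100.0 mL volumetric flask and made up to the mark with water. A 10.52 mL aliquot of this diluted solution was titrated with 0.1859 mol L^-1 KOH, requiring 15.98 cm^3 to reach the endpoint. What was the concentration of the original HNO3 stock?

n(KOH) = 0.1859 x 0.01598 = 0.002971 mol.
n(HNO3) in the aliquot = 0.002971 mol.
[diluted HNO3] = 0.002971 / 0.01052 = 0.2824 M.
Dilution factor = 100.0/19.70 = 5.076, so [stock] = 0.2824 x 5.076 = 1.43 M.

1.43 M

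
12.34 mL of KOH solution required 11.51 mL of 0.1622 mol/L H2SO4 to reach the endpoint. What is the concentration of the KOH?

n(H2SO4) delivered = 0.1622 x 0.01151 = 0.001867 mol.
The reaction is 2 KOH + 1 H2SO4, so n(KOH) = 0.001867 x 2/1 = 0.003734 mol.
[KOH] = 0.003734 mol / 0.01234 L = 0.303 M.

0.303 M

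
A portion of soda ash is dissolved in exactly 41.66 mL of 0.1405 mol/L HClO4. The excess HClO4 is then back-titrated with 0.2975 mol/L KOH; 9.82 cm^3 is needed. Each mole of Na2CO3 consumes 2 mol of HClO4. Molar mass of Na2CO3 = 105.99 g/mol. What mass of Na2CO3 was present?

Total n(HClO4) added = 0.1405 x 0.04166 = 0.005853 mol.
n(KOH) used = 0.2975 x 0.009820 = 0.002921 mol, which equals the excess n(HClO4).
So n(HClO4) consumed by the sample = 0.005853 - 0.002921 = 0.002932 mol.
n(Na2CO3) = 0.002932 / 2 = 0.001466 mol.
mass = 0.001466 mol x 105.99 g/mol = 0.155 g.

0.155 g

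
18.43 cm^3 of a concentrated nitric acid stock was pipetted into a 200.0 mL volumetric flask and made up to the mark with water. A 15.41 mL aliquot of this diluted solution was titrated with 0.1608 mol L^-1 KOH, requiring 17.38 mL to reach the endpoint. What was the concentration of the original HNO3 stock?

1.97 M

n(KOH) = 0.1608 x 0.01738 = 0.002795 mol.
n(HNO3) in the aliquot = 0.002795 mol.
[diluted HNO3] = 0.002795 / 0.01541 = 0.1814 M.
Dilution factor = 200.0/18.43 = 10.85, so [stock] = 0.1814 x 10.85 = 1.97 M.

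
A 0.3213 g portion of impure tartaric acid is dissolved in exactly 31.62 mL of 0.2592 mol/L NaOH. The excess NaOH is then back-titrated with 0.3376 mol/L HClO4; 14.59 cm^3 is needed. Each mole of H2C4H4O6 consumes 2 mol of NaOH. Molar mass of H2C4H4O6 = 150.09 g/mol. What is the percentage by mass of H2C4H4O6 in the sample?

Total n(NaOH) added = 0.2592 x 0.03162 = 0.008196 mol.
n(HClO4) used = 0.3376 x 0.01459 = 0.004926 mol, which equals the excess n(NaOH).
So n(NaOH) consumed by the sample = 0.008196 - 0.004926 = 0.003270 mol.
n(H2C4H4O6) = 0.003270 / 2 = 0.001635 mol.
mass H2C4H4O6 = 0.001635 x 150.09 = 0.2454 g, so %H2C4H4O6 = 0.2454/0.3213 x 100 = 76.4%.

76.4%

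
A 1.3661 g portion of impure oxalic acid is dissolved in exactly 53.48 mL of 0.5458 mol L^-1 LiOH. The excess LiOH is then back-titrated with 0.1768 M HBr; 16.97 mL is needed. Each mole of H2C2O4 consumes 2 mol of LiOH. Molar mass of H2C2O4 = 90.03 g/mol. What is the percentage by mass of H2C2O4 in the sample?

Total n(LiOH) added = 0.5458 x 0.05348 = 0.02919 mol.
n(HBr) used = 0.1768 x 0.01697 = 0.003000 mol, which equals the excess n(LiOH).
So n(LiOH) consumed by the sample = 0.02919 - 0.003000 = 0.02619 mol.
n(H2C2O4) = 0.02619 / 2 = 0.01309 mol.
mass H2C2O4 = 0.01309 x 90.03 = 1.179 g, so %H2C2O4 = 1.179/1.3661 x 100 = 86.3%.

86.3%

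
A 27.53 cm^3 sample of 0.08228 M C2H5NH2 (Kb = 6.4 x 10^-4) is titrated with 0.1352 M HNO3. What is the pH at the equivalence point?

6.05

n(C2H5NH2) = 0.08228 x 0.02753 = 0.002265 mol; V(HNO3) at equivalence = 0.002265/0.1352 = 0.01675 L.
At equivalence the base is fully converted to C2H5NH3+; total volume = 0.04428 L, so [C2H5NH3+] = 0.002265/0.04428 = 0.05115 M.
Ka(C2H5NH3+) = Kw/Kb = 1.0e-14 / 6.4 x 10^-4 = 1.56e-11.
[H^+] = sqrt(Ka x [C2H5NH3+]) = sqrt(1.56e-11 x 0.05115) = 8.94e-7 M.
pH = -log(8.94e-7) = 6.05.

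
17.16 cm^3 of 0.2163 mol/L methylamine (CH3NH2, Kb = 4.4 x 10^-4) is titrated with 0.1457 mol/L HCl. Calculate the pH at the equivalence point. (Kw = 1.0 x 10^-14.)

n(CH3NH2) = 0.2163 x 0.01716 = 0.003712 mol; V(HCl) at equivalence = 0.003712/0.1457 = 0.02548 L.
At equivalence the base is fully converted to CH3NH3+; total volume = 0.04264 L, so [CH3NH3+] = 0.003712/0.04264 = 0.08706 M.
Ka(CH3NH3+) = Kw/Kb = 1.0e-14 / 4.4 x 10^-4 = 2.27e-11.
[H^+] = sqrt(Ka x [CH3NH3+]) = sqrt(2.27e-11 x 0.08706) = 1.41e-6 M.
pH = -log(1.41e-6) = 5.85.

5.85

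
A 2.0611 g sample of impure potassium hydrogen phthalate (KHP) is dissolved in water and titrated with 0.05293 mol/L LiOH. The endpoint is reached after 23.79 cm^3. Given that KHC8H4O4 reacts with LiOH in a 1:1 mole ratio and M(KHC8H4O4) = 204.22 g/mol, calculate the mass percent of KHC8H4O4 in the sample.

12.5%

n(LiOH) = 0.05293 x 0.02379 = 0.001259 mol.
n(KHC8H4O4) = 0.001259 / 1 = 0.001259 mol.
mass of KHC8H4O4 = 0.001259 x 204.22 = 0.2572 g.
% purity = 0.2572 / 2.0611 x 100 = 12.5%.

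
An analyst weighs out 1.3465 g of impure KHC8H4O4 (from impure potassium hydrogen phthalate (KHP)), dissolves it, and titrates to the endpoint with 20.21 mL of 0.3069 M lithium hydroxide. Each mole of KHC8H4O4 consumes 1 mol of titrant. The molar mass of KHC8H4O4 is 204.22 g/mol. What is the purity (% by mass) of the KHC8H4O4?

94.1%

n(LiOH) = 0.3069 x 0.02021 = 0.006202 mol.
n(KHC8H4O4) = 0.006202 / 1 = 0.006202 mol.
mass of KHC8H4O4 = 0.006202 x 204.22 = 1.267 g.
% purity = 1.267 / 1.3465 x 100 = 94.1%.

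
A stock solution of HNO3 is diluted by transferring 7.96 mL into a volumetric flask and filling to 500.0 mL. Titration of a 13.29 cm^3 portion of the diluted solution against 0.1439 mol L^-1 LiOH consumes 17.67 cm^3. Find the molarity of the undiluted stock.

12.0 M

n(LiOH) = 0.1439 x 0.01767 = 0.002543 mol.
n(HNO3) in the aliquot = 0.002543 mol.
[diluted HNO3] = 0.002543 / 0.01329 = 0.1913 M.
Dilution factor = 500.0/7.960 = 62.81, so [stock] = 0.1913 x 62.81 = 12.0 M.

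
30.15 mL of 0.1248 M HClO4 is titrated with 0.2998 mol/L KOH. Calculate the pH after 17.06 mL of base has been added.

n(acid) = 0.1248 x 0.03015 = 0.003763 mol; n(KOH) added = 0.2998 x 0.01706 = 0.005115 mol.
Base is in excess by 0.005115 - 0.003763 = 0.001352 mol in a total volume of 0.04721 L.
[OH^-] = 0.001352/0.04721 = 0.02864 M, so pOH = 1.54 and pH = 14.00 - 1.54 = 12.46.

12.46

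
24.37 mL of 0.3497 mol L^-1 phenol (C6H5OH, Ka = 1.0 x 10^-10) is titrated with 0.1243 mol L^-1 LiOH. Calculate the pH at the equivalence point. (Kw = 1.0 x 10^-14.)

11.48

n(C6H5OH) = 0.3497 x 0.02437 = 0.008522 mol; V(LiOH) at equivalence = 0.008522/0.1243 = 0.06856 L.
At equivalence all the acid is converted to C6H5O-; total volume = 0.02437 + 0.06856 = 0.09293 L, so [C6H5O-] = 0.008522/0.09293 = 0.09170 M.
Kb = Kw/Ka = 1.0e-14 / 1.0 x 10^-10 = 0.000100.
[OH^-] = sqrt(Kb x [C6H5O-]) = sqrt(0.000100 x 0.09170) = 0.00303 M.
pOH = 2.52, so pH = 14.00 - 2.52 = 11.48.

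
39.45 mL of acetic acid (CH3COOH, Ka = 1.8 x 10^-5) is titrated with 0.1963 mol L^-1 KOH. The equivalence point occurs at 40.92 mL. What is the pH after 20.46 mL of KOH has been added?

20.46 mL is exactly half the equivalence volume (40.92/2), i.e. the half-equivalence point.
There, n(HA) = n(A^-), so pH = pKa = -log(1.8 x 10^-5) = 4.74.

4.74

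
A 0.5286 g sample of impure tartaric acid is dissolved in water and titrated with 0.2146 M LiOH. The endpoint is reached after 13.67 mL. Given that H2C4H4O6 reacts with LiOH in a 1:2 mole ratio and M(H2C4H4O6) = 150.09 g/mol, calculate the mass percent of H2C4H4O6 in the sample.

n(LiOH) = 0.2146 x 0.01367 = 0.002934 mol.
n(H2C4H4O6) = 0.002934 / 2 = 0.001467 mol.
mass of H2C4H4O6 = 0.001467 x 150.09 = 0.2202 g.
% purity = 0.2202 / 0.5286 x 100 = 41.6%.

41.6%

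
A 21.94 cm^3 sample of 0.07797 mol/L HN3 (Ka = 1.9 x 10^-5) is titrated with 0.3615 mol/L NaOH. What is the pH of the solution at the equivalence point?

n(HN3) = 0.07797 x 0.02194 = 0.001711 mol; V(NaOH) at equivalence = 0.001711/0.3615 = 0.004732 L.
At equivalence all the acid is converted to N3-; total volume = 0.02194 + 0.004732 = 0.02667 L, so [N3-] = 0.001711/0.02667 = 0.06414 M.
Kb = Kw/Ka = 1.0e-14 / 1.9 x 10^-5 = 5.26e-10.
[OH^-] = sqrt(Kb x [N3-]) = sqrt(5.26e-10 x 0.06414) = 5.81e-6 M.
pOH = 5.24, so pH = 14.00 - 5.24 = 8.76.

8.76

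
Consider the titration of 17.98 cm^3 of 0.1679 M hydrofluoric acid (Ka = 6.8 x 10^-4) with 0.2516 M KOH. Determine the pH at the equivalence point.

n(HF) = 0.1679 x 0.01798 = 0.003019 mol; V(KOH) at equivalence = 0.003019/0.2516 = 0.01200 L.
At equivalence all the acid is converted to F-; total volume = 0.01798 + 0.01200 = 0.02998 L, so [F-] = 0.003019/0.02998 = 0.1007 M.
Kb = Kw/Ka = 1.0e-14 / 6.8 x 10^-4 = 1.47e-11.
[OH^-] = sqrt(Kb x [F-]) = sqrt(1.47e-11 x 0.1007) = 1.22e-6 M.
pOH = 5.91, so pH = 14.00 - 5.91 = 8.09.

8.09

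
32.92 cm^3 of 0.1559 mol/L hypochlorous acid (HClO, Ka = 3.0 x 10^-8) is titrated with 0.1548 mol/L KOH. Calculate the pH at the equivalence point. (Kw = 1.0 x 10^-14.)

10.21

n(HClO) = 0.1559 x 0.03292 = 0.005132 mol; V(KOH) at equivalence = 0.005132/0.1548 = 0.03315 L.
At equivalence all the acid is converted to ClO-; total volume = 0.03292 + 0.03315 = 0.06607 L, so [ClO-] = 0.005132/0.06607 = 0.07767 M.
Kb = Kw/Ka = 1.0e-14 / 3.0 x 10^-8 = 3.33e-7.
[OH^-] = sqrt(Kb x [ClO-]) = sqrt(3.33e-7 x 0.07767) = 0.000161 M.
pOH = 3.79, so pH = 14.00 - 3.79 = 10.21.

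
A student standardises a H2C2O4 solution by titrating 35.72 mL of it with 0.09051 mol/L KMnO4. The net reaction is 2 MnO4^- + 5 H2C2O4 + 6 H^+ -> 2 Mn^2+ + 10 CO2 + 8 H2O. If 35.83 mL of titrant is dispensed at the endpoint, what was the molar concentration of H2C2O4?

n(KMnO4) = 0.09051 x 0.03583 = 0.003243 mol.
From the balanced equation, 2 mol KMnO4 reacts with 5 mol H2C2O4, so n(H2C2O4) = 0.003243 x 5/2 = 0.008107 mol.
[H2C2O4] = 0.008107 / 0.03572 L = 0.227 M.

0.227 M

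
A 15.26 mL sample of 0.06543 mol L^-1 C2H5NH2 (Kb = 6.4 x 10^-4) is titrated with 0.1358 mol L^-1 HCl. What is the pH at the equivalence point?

6.08

n(C2H5NH2) = 0.06543 x 0.01526 = 0.0009985 mol; V(HCl) at equivalence = 0.0009985/0.1358 = 0.007352 L.
At equivalence the base is fully converted to C2H5NH3+; total volume = 0.02261 L, so [C2H5NH3+] = 0.0009985/0.02261 = 0.04416 M.
Ka(C2H5NH3+) = Kw/Kb = 1.0e-14 / 6.4 x 10^-4 = 1.56e-11.
[H^+] = sqrt(Ka x [C2H5NH3+]) = sqrt(1.56e-11 x 0.04416) = 8.31e-7 M.
pH = -log(8.31e-7) = 6.08.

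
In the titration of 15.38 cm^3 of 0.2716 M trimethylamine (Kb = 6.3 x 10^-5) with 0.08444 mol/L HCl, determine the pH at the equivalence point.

n((CH3)3N) = 0.2716 x 0.01538 = 0.004177 mol; V(HCl) at equivalence = 0.004177/0.08444 = 0.04947 L.
At equivalence the base is fully converted to (CH3)3NH+; total volume = 0.06485 L, so [(CH3)3NH+] = 0.004177/0.06485 = 0.06441 M.
Ka((CH3)3NH+) = Kw/Kb = 1.0e-14 / 6.3 x 10^-5 = 1.59e-10.
[H^+] = sqrt(Ka x [(CH3)3NH+]) = sqrt(1.59e-10 x 0.06441) = 3.20e-6 M.
pH = -log(3.20e-6) = 5.50.

5.50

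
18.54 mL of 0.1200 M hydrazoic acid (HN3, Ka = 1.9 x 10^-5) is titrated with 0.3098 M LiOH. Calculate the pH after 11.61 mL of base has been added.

n(acid) = 0.1200 x 0.01854 = 0.002225 mol; n(LiOH) added = 0.3098 x 0.01161 = 0.003597 mol.
Base is in excess by 0.003597 - 0.002225 = 0.001372 mol in a total volume of 0.03015 L.
[OH^-] = 0.001372/0.03015 = 0.04551 M, so pOH = 1.34 and pH = 14.00 - 1.34 = 12.66.

12.66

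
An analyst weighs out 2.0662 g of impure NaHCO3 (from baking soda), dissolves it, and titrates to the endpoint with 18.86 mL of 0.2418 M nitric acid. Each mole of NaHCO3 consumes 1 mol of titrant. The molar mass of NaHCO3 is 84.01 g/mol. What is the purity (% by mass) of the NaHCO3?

n(HNO3) = 0.2418 x 0.01886 = 0.004560 mol.
n(NaHCO3) = 0.004560 / 1 = 0.004560 mol.
mass of NaHCO3 = 0.004560 x 84.01 = 0.3831 g.
% purity = 0.3831 / 2.0662 x 100 = 18.5%.

18.5%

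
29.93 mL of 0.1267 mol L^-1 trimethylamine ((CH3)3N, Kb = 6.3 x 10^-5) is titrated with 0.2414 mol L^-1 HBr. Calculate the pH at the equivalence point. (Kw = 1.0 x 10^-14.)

5.44

n((CH3)3N) = 0.1267 x 0.02993 = 0.003792 mol; V(HBr) at equivalence = 0.003792/0.2414 = 0.01571 L.
At equivalence the base is fully converted to (CH3)3NH+; total volume = 0.04564 L, so [(CH3)3NH+] = 0.003792/0.04564 = 0.08309 M.
Ka((CH3)3NH+) = Kw/Kb = 1.0e-14 / 6.3 x 10^-5 = 1.59e-10.
[H^+] = sqrt(Ka x [(CH3)3NH+]) = sqrt(1.59e-10 x 0.08309) = 3.63e-6 M.
pH = -log(3.63e-6) = 5.44.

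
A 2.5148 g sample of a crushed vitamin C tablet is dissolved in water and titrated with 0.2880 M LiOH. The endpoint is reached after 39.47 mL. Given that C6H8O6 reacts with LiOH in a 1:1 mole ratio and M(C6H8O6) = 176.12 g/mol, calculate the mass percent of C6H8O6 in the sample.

79.6%

n(LiOH) = 0.2880 x 0.03947 = 0.01137 mol.
n(C6H8O6) = 0.01137 / 1 = 0.01137 mol.
mass of C6H8O6 = 0.01137 x 176.12 = 2.002 g.
% purity = 2.002 / 2.5148 x 100 = 79.6%.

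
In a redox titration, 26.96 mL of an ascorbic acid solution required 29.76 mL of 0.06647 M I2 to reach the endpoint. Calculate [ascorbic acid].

0.0734 M

n(I2) = 0.06647 x 0.02976 = 0.001978 mol.
From the balanced equation, 1 mol I2 reacts with 1 mol ascorbic acid, so n(ascorbic acid) = 0.001978 x 1/1 = 0.001978 mol.
[ascorbic acid] = 0.001978 / 0.02696 L = 0.0734 M.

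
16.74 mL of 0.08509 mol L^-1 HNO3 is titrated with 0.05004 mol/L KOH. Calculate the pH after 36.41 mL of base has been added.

n(acid) = 0.08509 x 0.01674 = 0.001424 mol; n(KOH) added = 0.05004 x 0.03641 = 0.001822 mol.
Base is in excess by 0.001822 - 0.001424 = 0.0003975 mol in a total volume of 0.05315 L.
[OH^-] = 0.0003975/0.05315 = 0.007480 M, so pOH = 2.13 and pH = 14.00 - 2.13 = 11.87.

11.87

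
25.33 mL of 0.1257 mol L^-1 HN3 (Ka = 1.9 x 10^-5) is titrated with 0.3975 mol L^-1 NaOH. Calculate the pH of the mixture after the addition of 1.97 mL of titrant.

4.23

Initial n(HN3) = 0.1257 x 0.02533 = 0.003184 mol.
n(NaOH) added = 0.3975 x 0.001970 = 0.0007831 mol, converting that many moles of HN3 to N3-.
Remaining n(HN3) = 0.002401 mol; n(N3-) = 0.0007831 mol.
By Henderson-Hasselbalch, pH = pKa + log([A^-]/[HA]) = 4.72 + log(0.0007831/0.002401) = 4.72 + (-0.49) = 4.23.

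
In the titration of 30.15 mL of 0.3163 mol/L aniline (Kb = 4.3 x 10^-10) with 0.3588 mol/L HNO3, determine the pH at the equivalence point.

n(C6H5NH2) = 0.3163 x 0.03015 = 0.009536 mol; V(HNO3) at equivalence = 0.009536/0.3588 = 0.02658 L.
At equivalence the base is fully converted to C6H5NH3+; total volume = 0.05673 L, so [C6H5NH3+] = 0.009536/0.05673 = 0.1681 M.
Ka(C6H5NH3+) = Kw/Kb = 1.0e-14 / 4.3 x 10^-10 = 2.33e-5.
[H^+] = sqrt(Ka x [C6H5NH3+]) = sqrt(2.33e-5 x 0.1681) = 0.00198 M.
pH = -log(0.00198) = 2.70.

2.70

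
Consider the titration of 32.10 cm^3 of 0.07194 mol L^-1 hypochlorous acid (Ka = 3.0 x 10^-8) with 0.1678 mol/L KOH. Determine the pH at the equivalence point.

n(HClO) = 0.07194 x 0.03210 = 0.002309 mol; V(KOH) at equivalence = 0.002309/0.1678 = 0.01376 L.
At equivalence all the acid is converted to ClO-; total volume = 0.03210 + 0.01376 = 0.04586 L, so [ClO-] = 0.002309/0.04586 = 0.05035 M.
Kb = Kw/Ka = 1.0e-14 / 3.0 x 10^-8 = 3.33e-7.
[OH^-] = sqrt(Kb x [ClO-]) = sqrt(3.33e-7 x 0.05035) = 0.000130 M.
pOH = 3.89, so pH = 14.00 - 3.89 = 10.11.

10.11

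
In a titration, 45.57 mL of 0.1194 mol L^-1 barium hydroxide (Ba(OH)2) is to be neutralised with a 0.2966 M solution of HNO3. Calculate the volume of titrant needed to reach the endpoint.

n(Ba(OH)2) = 0.1194 mol/L x 0.04557 L = 0.005441 mol.
The neutralisation is 1 Ba(OH)2 : 2 HNO3, so n(HNO3) = 0.005441 x 2/1 = 0.01088 mol.
V(HNO3) = 0.01088 / 0.2966 = 0.03669 L = 36.7 mL.

36.7 mL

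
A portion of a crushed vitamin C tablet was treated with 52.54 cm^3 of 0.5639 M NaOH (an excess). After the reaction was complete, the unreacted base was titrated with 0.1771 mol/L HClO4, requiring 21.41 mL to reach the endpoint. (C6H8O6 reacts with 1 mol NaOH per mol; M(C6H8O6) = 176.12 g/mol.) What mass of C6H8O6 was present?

4.55 g

Total n(NaOH) added = 0.5639 x 0.05254 = 0.02963 mol.
n(HClO4) used = 0.1771 x 0.02141 = 0.003792 mol, which equals the excess n(NaOH).
So n(NaOH) consumed by the sample = 0.02963 - 0.003792 = 0.02584 mol.
n(C6H8O6) = 0.02584 / 1 = 0.02584 mol.
mass = 0.02584 mol x 176.12 g/mol = 4.55 g.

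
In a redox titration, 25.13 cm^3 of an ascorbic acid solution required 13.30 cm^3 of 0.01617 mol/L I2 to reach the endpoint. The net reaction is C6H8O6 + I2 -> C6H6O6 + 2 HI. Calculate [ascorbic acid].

n(I2) = 0.01617 x 0.01330 = 0.0002151 mol.
From the balanced equation, 1 mol I2 reacts with 1 mol ascorbic acid, so n(ascorbic acid) = 0.0002151 x 1/1 = 0.0002151 mol.
[ascorbic acid] = 0.0002151 / 0.02513 L = 0.00856 M.

0.00856 M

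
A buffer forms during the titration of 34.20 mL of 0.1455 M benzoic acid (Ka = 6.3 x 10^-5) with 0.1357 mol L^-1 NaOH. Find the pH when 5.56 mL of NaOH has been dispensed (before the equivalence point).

3.45

Initial n(C6H5COOH) = 0.1455 x 0.03420 = 0.004976 mol.
n(NaOH) added = 0.1357 x 0.005560 = 0.0007545 mol, converting that many moles of C6H5COOH to C6H5COO-.
Remaining n(C6H5COOH) = 0.004222 mol; n(C6H5COO-) = 0.0007545 mol.
By Henderson-Hasselbalch, pH = pKa + log([A^-]/[HA]) = 4.20 + log(0.0007545/0.004222) = 4.20 + (-0.75) = 3.45.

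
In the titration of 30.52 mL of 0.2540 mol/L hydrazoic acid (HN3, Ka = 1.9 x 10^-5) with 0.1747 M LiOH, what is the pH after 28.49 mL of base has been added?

4.97

Initial n(HN3) = 0.2540 x 0.03052 = 0.007752 mol.
n(LiOH) added = 0.1747 x 0.02849 = 0.004977 mol, converting that many moles of HN3 to N3-.
Remaining n(HN3) = 0.002775 mol; n(N3-) = 0.004977 mol.
By Henderson-Hasselbalch, pH = pKa + log([A^-]/[HA]) = 4.72 + log(0.004977/0.002775) = 4.72 + (+0.25) = 4.97.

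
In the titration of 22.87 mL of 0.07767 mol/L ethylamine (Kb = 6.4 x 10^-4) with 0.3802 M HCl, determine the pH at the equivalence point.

6.00

n(C2H5NH2) = 0.07767 x 0.02287 = 0.001776 mol; V(HCl) at equivalence = 0.001776/0.3802 = 0.004672 L.
At equivalence the base is fully converted to C2H5NH3+; total volume = 0.02754 L, so [C2H5NH3+] = 0.001776/0.02754 = 0.06449 M.
Ka(C2H5NH3+) = Kw/Kb = 1.0e-14 / 6.4 x 10^-4 = 1.56e-11.
[H^+] = sqrt(Ka x [C2H5NH3+]) = sqrt(1.56e-11 x 0.06449) = 1.00e-6 M.
pH = -log(1.00e-6) = 6.00.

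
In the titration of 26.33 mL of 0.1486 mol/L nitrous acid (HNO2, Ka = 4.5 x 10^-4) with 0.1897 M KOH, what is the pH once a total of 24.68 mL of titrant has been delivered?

n(acid) = 0.1486 x 0.02633 = 0.003913 mol; n(KOH) added = 0.1897 x 0.02468 = 0.004682 mol.
Base is in excess by 0.004682 - 0.003913 = 0.0007692 mol in a total volume of 0.05101 L.
[OH^-] = 0.0007692/0.05101 = 0.01508 M, so pOH = 1.82 and pH = 14.00 - 1.82 = 12.18.

12.18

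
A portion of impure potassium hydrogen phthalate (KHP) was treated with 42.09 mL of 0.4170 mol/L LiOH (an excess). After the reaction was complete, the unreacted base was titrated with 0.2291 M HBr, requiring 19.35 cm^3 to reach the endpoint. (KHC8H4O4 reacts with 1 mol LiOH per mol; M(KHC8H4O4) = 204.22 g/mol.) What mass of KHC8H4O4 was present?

2.68 g

Total n(LiOH) added = 0.4170 x 0.04209 = 0.01755 mol.
n(HBr) used = 0.2291 x 0.01935 = 0.004433 mol, which equals the excess n(LiOH).
So n(LiOH) consumed by the sample = 0.01755 - 0.004433 = 0.01312 mol.
n(KHC8H4O4) = 0.01312 / 1 = 0.01312 mol.
mass = 0.01312 mol x 204.22 g/mol = 2.68 g.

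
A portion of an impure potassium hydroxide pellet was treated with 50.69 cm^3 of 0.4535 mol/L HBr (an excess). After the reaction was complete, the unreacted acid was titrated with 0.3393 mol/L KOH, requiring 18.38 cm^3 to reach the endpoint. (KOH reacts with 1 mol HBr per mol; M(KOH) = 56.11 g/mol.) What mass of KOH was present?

0.940 g

Total n(HBr) added = 0.4535 x 0.05069 = 0.02299 mol.
n(KOH) used = 0.3393 x 0.01838 = 0.006236 mol, which equals the excess n(HBr).
So n(HBr) consumed by the sample = 0.02299 - 0.006236 = 0.01675 mol.
n(KOH) = 0.01675 / 1 = 0.01675 mol.
mass = 0.01675 mol x 56.11 g/mol = 0.940 g.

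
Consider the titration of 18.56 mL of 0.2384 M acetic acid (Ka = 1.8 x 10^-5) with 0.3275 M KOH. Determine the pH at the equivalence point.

n(CH3COOH) = 0.2384 x 0.01856 = 0.004425 mol; V(KOH) at equivalence = 0.004425/0.3275 = 0.01351 L.
At equivalence all the acid is converted to CH3COO-; total volume = 0.01856 + 0.01351 = 0.03207 L, so [CH3COO-] = 0.004425/0.03207 = 0.1380 M.
Kb = Kw/Ka = 1.0e-14 / 1.8 x 10^-5 = 5.56e-10.
[OH^-] = sqrt(Kb x [CH3COO-]) = sqrt(5.56e-10 x 0.1380) = 8.75e-6 M.
pOH = 5.06, so pH = 14.00 - 5.06 = 8.94.

8.94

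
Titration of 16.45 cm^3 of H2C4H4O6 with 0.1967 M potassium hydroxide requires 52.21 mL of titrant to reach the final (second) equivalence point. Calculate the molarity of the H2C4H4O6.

0.312 M

n(KOH) = 0.1967 x 0.05221 = 0.01027 mol.
At the final (second) equivalence point, 2 mol OH^- react per mol H2C4H4O6, so n(H2C4H4O6) = 0.01027 / 2 = 0.005135 mol.
[H2C4H4O6] = 0.005135 / 0.01645 L = 0.312 M.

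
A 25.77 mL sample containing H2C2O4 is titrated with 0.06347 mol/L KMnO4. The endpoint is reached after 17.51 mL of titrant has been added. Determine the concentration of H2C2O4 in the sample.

n(KMnO4) = 0.06347 x 0.01751 = 0.001111 mol.
From the balanced equation, 2 mol KMnO4 reacts with 5 mol H2C2O4, so n(H2C2O4) = 0.001111 x 5/2 = 0.002778 mol.
[H2C2O4] = 0.002778 / 0.02577 L = 0.108 M.

0.108 M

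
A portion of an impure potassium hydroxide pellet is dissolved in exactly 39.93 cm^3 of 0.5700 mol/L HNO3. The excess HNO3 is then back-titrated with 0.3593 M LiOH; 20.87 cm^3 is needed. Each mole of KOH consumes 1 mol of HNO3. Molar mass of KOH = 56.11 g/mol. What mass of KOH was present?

Total n(HNO3) added = 0.5700 x 0.03993 = 0.02276 mol.
n(LiOH) used = 0.3593 x 0.02087 = 0.007499 mol, which equals the excess n(HNO3).
So n(HNO3) consumed by the sample = 0.02276 - 0.007499 = 0.01526 mol.
n(KOH) = 0.01526 / 1 = 0.01526 mol.
mass = 0.01526 mol x 56.11 g/mol = 0.856 g.

0.856 g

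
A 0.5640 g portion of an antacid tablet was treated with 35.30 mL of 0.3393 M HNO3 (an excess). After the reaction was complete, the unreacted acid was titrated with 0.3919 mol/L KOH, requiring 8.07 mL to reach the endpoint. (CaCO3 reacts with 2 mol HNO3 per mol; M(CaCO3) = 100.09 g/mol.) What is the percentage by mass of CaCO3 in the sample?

Total n(HNO3) added = 0.3393 x 0.03530 = 0.01198 mol.
n(KOH) used = 0.3919 x 0.008070 = 0.003163 mol, which equals the excess n(HNO3).
So n(HNO3) consumed by the sample = 0.01198 - 0.003163 = 0.008815 mol.
n(CaCO3) = 0.008815 / 2 = 0.004407 mol.
mass CaCO3 = 0.004407 x 100.09 = 0.4411 g, so %CaCO3 = 0.4411/0.5640 x 100 = 78.2%.

78.2%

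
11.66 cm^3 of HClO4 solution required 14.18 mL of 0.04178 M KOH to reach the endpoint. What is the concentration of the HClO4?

n(KOH) delivered = 0.04178 x 0.01418 = 0.0005924 mol.
For a 1:1 reaction, n(HClO4) = 0.0005924 mol.
[HClO4] = 0.0005924 mol / 0.01166 L = 0.0508 M.

0.0508 M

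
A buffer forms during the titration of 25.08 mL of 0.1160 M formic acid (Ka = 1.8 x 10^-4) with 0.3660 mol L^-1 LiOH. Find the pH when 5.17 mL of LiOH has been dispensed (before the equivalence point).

Initial n(HCOOH) = 0.1160 x 0.02508 = 0.002909 mol.
n(LiOH) added = 0.3660 x 0.005170 = 0.001892 mol, converting that many moles of HCOOH to HCOO-.
Remaining n(HCOOH) = 0.001017 mol; n(HCOO-) = 0.001892 mol.
By Henderson-Hasselbalch, pH = pKa + log([A^-]/[HA]) = 3.74 + log(0.001892/0.001017) = 3.74 + (+0.27) = 4.01.

4.01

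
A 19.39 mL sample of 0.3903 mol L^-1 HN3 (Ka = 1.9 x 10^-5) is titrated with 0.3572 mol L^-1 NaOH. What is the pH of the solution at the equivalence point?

9.00

n(HN3) = 0.3903 x 0.01939 = 0.007568 mol; V(NaOH) at equivalence = 0.007568/0.3572 = 0.02119 L.
At equivalence all the acid is converted to N3-; total volume = 0.01939 + 0.02119 = 0.04058 L, so [N3-] = 0.007568/0.04058 = 0.1865 M.
Kb = Kw/Ka = 1.0e-14 / 1.9 x 10^-5 = 5.26e-10.
[OH^-] = sqrt(Kb x [N3-]) = sqrt(5.26e-10 x 0.1865) = 9.91e-6 M.
pOH = 5.00, so pH = 14.00 - 5.00 = 9.00.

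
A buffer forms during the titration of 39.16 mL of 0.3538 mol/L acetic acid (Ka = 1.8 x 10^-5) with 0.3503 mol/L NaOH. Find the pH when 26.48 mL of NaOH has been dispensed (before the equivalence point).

Initial n(CH3COOH) = 0.3538 x 0.03916 = 0.01385 mol.
n(NaOH) added = 0.3503 x 0.02648 = 0.009276 mol, converting that many moles of CH3COOH to CH3COO-.
Remaining n(CH3COOH) = 0.004579 mol; n(CH3COO-) = 0.009276 mol.
By Henderson-Hasselbalch, pH = pKa + log([A^-]/[HA]) = 4.74 + log(0.009276/0.004579) = 4.74 + (+0.31) = 5.05.

5.05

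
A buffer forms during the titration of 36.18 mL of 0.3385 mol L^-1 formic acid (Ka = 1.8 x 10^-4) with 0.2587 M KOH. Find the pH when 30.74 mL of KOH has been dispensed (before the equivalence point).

4.01

Initial n(HCOOH) = 0.3385 x 0.03618 = 0.01225 mol.
n(KOH) added = 0.2587 x 0.03074 = 0.007952 mol, converting that many moles of HCOOH to HCOO-.
Remaining n(HCOOH) = 0.004294 mol; n(HCOO-) = 0.007952 mol.
By Henderson-Hasselbalch, pH = pKa + log([A^-]/[HA]) = 3.74 + log(0.007952/0.004294) = 3.74 + (+0.27) = 4.01.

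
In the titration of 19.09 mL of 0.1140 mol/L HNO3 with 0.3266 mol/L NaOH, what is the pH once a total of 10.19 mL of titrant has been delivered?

12.59

n(acid) = 0.1140 x 0.01909 = 0.002176 mol; n(NaOH) added = 0.3266 x 0.01019 = 0.003328 mol.
Base is in excess by 0.003328 - 0.002176 = 0.001152 mol in a total volume of 0.02928 L.
[OH^-] = 0.001152/0.02928 = 0.03934 M, so pOH = 1.41 and pH = 14.00 - 1.41 = 12.59.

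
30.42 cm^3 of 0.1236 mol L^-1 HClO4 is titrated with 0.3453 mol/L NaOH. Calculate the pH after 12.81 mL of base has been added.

12.19

n(acid) = 0.1236 x 0.03042 = 0.003760 mol; n(NaOH) added = 0.3453 x 0.01281 = 0.004423 mol.
Base is in excess by 0.004423 - 0.003760 = 0.0006634 mol in a total volume of 0.04323 L.
[OH^-] = 0.0006634/0.04323 = 0.01535 M, so pOH = 1.81 and pH = 14.00 - 1.81 = 12.19.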